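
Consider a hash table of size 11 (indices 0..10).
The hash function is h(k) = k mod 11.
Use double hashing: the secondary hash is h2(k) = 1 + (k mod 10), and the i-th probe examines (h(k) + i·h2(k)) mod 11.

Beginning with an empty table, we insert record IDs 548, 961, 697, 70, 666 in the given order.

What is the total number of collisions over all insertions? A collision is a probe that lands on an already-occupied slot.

Insert 548: h=9, slot 9 empty → index 9.
Insert 961: h=4, slot 4 empty → index 4.
Insert 697: h=4, h2=8, slot 4 occupied → index 1.
Insert 70: h=4, h2=1, slot 4 occupied → index 5.
Insert 666: h=6, slot 6 empty → index 6.
Table: [—, 697, —, —, 961, 70, 666, —, —, 548, —]

2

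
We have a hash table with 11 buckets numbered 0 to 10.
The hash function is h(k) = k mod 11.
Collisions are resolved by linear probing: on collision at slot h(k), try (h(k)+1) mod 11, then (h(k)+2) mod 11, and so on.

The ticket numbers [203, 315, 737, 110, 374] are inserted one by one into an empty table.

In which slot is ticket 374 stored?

2

203: h=5 => slot 5
315: h=7 => slot 7
737: h=0 => slot 0
110: h=0, probe 0,1 => slot 1
374: h=0, probe 0,1,2 => slot 2
Table: [737, 110, 374, ., ., 203, ., 315, ., ., .]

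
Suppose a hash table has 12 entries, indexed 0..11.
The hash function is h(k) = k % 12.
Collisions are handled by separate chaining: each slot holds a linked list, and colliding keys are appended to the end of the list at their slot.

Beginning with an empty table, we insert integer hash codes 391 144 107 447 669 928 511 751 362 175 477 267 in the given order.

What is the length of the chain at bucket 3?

2

Insert 391: h=7, bucket 7 empty → new chain.
Insert 144: h=0, bucket 0 empty → new chain.
Insert 107: h=11, bucket 11 empty → new chain.
Insert 447: h=3, bucket 3 empty → new chain.
Insert 669: h=9, bucket 9 empty → new chain.
Insert 928: h=4, bucket 4 empty → new chain.
Insert 511: h=7, bucket 7 nonempty → append to chain.
Insert 751: h=7, bucket 7 nonempty → append to chain.
Insert 362: h=2, bucket 2 empty → new chain.
Insert 175: h=7, bucket 7 nonempty → append to chain.
Insert 477: h=9, bucket 9 nonempty → append to chain.
Insert 267: h=3, bucket 3 nonempty → append to chain.
Final buckets:
0: 144
1: _
2: 362
3: 447 -> 267
4: 928
5: _
6: _
7: 391 -> 511 -> 751 -> 175
8: _
9: 669 -> 477
10: _
11: 107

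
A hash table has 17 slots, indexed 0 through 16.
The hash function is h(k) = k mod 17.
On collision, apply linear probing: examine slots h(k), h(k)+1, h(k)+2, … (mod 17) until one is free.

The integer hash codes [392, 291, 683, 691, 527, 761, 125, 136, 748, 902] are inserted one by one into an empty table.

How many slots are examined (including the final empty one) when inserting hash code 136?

5

392 hashes to 1; slot 1 is free → place at 1.
291 hashes to 2; slot 2 is free → place at 2.
683 hashes to 3; slot 3 is free → place at 3.
691 hashes to 11; slot 11 is free → place at 11.
527 hashes to 0; slot 0 is free → place at 0.
761 hashes to 13; slot 13 is free → place at 13.
125 hashes to 6; slot 6 is free → place at 6.
136 hashes to 0; 0,1,2,3 taken → place at 4.
748 hashes to 0; 0,1,2,3,4 taken → place at 5.
902 hashes to 1; 1,2,3,4,5,6 taken → place at 7.
Table: [527, 392, 291, 683, 136, 748, 125, 902, ∅, ∅, ∅, 691, ∅, 761, ∅, ∅, ∅]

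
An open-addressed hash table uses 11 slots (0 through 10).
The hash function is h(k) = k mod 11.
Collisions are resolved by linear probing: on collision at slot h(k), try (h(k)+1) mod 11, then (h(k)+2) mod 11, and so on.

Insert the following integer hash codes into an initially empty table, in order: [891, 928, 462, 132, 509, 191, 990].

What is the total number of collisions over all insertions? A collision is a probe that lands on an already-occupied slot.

891 hashes to 0; slot 0 is free => place at 0.
928 hashes to 4; slot 4 is free => place at 4.
462 hashes to 0; 0 taken => place at 1.
132 hashes to 0; 0,1 taken => place at 2.
509 hashes to 3; slot 3 is free => place at 3.
191 hashes to 4; 4 taken => place at 5.
990 hashes to 0; 0,1,2,3,4,5 taken => place at 6.
Table: [891, 462, 132, 509, 928, 191, 990, _, _, _, _]

10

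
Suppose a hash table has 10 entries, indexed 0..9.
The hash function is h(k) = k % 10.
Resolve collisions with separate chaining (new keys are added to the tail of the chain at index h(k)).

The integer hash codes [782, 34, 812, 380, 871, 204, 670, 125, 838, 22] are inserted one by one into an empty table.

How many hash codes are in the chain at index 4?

2

Insert 782: h=2, bucket 2 empty -> new chain.
Insert 34: h=4, bucket 4 empty -> new chain.
Insert 812: h=2, bucket 2 nonempty -> append to chain.
Insert 380: h=0, bucket 0 empty -> new chain.
Insert 871: h=1, bucket 1 empty -> new chain.
Insert 204: h=4, bucket 4 nonempty -> append to chain.
Insert 670: h=0, bucket 0 nonempty -> append to chain.
Insert 125: h=5, bucket 5 empty -> new chain.
Insert 838: h=8, bucket 8 empty -> new chain.
Insert 22: h=2, bucket 2 nonempty -> append to chain.
Final buckets:
0: 380 -> 670
1: 871
2: 782 -> 812 -> 22
3: ∅
4: 34 -> 204
5: 125
6: ∅
7: ∅
8: 838
9: ∅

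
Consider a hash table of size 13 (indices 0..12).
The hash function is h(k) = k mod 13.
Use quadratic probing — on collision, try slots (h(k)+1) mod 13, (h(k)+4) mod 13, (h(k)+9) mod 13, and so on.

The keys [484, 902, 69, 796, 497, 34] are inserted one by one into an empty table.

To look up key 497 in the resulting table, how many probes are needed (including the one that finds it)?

Insert 484: h=3, slot 3 empty -> index 3.
Insert 902: h=5, slot 5 empty -> index 5.
Insert 69: h=4, slot 4 empty -> index 4.
Insert 796: h=3, slots 3,4 occupied -> index 7.
Insert 497: h=3, slots 3,4,7 occupied -> index 12.
Insert 34: h=8, slot 8 empty -> index 8.
Table: [_, _, _, 484, 69, 902, _, 796, 34, _, _, _, 497]
Lookup 497: h=3, probe 3,4,7,12 → found at 12.

4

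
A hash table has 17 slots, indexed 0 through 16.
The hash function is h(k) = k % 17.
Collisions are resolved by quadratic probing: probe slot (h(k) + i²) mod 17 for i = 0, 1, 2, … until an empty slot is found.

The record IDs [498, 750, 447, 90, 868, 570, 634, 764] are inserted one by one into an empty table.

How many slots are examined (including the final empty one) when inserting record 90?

498 hashes to 5; slot 5 is free → place at 5.
750 hashes to 2; slot 2 is free → place at 2.
447 hashes to 5; 5 taken → place at 6.
90 hashes to 5; 5,6 taken → place at 9.
868 hashes to 1; slot 1 is free → place at 1.
570 hashes to 9; 9 taken → place at 10.
634 hashes to 5; 5,6,9 taken → place at 14.
764 hashes to 16; slot 16 is free → place at 16.
Table: [-, 868, 750, -, -, 498, 447, -, -, 90, 570, -, -, -, 634, -, 764]

3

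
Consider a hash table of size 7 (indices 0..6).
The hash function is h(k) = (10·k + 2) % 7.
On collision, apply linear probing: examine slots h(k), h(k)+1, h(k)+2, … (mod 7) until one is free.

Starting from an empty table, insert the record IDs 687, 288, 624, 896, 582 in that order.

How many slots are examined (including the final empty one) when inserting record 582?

687: h=5 → slot 5
288: h=5, probe 5,6 → slot 6
624: h=5, probe 5,6,0 → slot 0
896: h=2 → slot 2
582: h=5, probe 5,6,0,1 → slot 1
Table: [624, 582, 896, ., ., 687, 288]

4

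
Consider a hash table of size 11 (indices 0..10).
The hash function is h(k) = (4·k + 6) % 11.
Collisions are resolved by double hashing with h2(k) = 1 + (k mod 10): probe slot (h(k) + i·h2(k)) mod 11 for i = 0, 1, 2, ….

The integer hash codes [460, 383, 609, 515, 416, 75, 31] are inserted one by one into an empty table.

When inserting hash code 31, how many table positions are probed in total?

5

460: h=9 → slot 9
383: h=9, h2=4, probe 9,2 → slot 2
609: h=0 → slot 0
515: h=9, h2=6, probe 9,4 → slot 4
416: h=9, h2=7, probe 9,5 → slot 5
75: h=9, h2=6, probe 9,4,10 → slot 10
31: h=9, h2=2, probe 9,0,2,4,6 → slot 6
Table: [609, -, 383, -, 515, 416, 31, -, -, 460, 75]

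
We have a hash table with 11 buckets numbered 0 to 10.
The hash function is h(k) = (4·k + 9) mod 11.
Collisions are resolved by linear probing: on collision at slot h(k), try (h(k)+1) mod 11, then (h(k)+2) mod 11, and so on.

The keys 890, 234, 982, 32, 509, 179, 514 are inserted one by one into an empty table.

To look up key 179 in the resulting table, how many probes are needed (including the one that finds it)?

890 hashes to 5; slot 5 is free => place at 5.
234 hashes to 10; slot 10 is free => place at 10.
982 hashes to 10; 10 taken => place at 0.
32 hashes to 5; 5 taken => place at 6.
509 hashes to 10; 10,0 taken => place at 1.
179 hashes to 10; 10,0,1 taken => place at 2.
514 hashes to 8; slot 8 is free => place at 8.
Table: [982, 509, 179, -, -, 890, 32, -, 514, -, 234]
Lookup 179: h=10, probe 10,0,1,2 → found at 2.

4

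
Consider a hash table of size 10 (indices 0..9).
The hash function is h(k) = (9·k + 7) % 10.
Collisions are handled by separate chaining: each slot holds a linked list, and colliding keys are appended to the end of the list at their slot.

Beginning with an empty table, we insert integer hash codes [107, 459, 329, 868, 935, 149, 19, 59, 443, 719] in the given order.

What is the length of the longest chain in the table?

6

Insert 107: h=0, bucket 0 empty -> new chain.
Insert 459: h=8, bucket 8 empty -> new chain.
Insert 329: h=8, bucket 8 nonempty -> append to chain.
Insert 868: h=9, bucket 9 empty -> new chain.
Insert 935: h=2, bucket 2 empty -> new chain.
Insert 149: h=8, bucket 8 nonempty -> append to chain.
Insert 19: h=8, bucket 8 nonempty -> append to chain.
Insert 59: h=8, bucket 8 nonempty -> append to chain.
Insert 443: h=4, bucket 4 empty -> new chain.
Insert 719: h=8, bucket 8 nonempty -> append to chain.
Final buckets:
0: 107
1: ∅
2: 935
3: ∅
4: 443
5: ∅
6: ∅
7: ∅
8: 459 -> 329 -> 149 -> 19 -> 59 -> 719
9: 868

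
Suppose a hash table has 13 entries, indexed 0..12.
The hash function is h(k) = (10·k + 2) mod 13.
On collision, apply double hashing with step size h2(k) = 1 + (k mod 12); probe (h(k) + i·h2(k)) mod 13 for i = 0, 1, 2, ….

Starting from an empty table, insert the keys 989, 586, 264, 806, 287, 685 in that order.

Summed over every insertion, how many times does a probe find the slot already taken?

989: h=12 -> slot 12
586: h=12, h2=11, probe 12,10 -> slot 10
264: h=3 -> slot 3
806: h=2 -> slot 2
287: h=12, h2=12, probe 12,11 -> slot 11
685: h=1 -> slot 1
Table: [—, 685, 806, 264, —, —, —, —, —, —, 586, 287, 989]

2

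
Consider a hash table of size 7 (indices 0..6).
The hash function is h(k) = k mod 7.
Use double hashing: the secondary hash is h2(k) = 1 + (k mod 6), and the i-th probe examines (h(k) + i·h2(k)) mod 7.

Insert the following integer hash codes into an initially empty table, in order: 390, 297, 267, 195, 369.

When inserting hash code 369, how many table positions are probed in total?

2

390 hashes to 5; slot 5 is free → place at 5.
297 hashes to 3; slot 3 is free → place at 3.
267 hashes to 1; slot 1 is free → place at 1.
195 hashes to 6; slot 6 is free → place at 6.
369 hashes to 5, h2=4; 5 taken → place at 2.
Table: [—, 267, 369, 297, —, 390, 195]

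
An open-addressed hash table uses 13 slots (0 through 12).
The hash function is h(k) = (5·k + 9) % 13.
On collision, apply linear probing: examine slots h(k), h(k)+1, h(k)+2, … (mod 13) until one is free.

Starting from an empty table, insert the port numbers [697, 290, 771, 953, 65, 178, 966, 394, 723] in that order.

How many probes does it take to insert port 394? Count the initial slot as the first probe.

5

697 hashes to 10; slot 10 is free → place at 10.
290 hashes to 3; slot 3 is free → place at 3.
771 hashes to 3; 3 taken → place at 4.
953 hashes to 3; 3,4 taken → place at 5.
65 hashes to 9; slot 9 is free → place at 9.
178 hashes to 2; slot 2 is free → place at 2.
966 hashes to 3; 3,4,5 taken → place at 6.
394 hashes to 3; 3,4,5,6 taken → place at 7.
723 hashes to 10; 10 taken → place at 11.
Table: [-, -, 178, 290, 771, 953, 966, 394, -, 65, 697, 723, -]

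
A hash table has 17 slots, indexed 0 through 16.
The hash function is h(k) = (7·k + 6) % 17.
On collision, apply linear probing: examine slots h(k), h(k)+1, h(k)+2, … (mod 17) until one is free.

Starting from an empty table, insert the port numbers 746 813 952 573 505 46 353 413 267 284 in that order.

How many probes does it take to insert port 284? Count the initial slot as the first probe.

746: h=9 => slot 9
813: h=2 => slot 2
952: h=6 => slot 6
573: h=5 => slot 5
505: h=5, probe 5,6,7 => slot 7
46: h=5, probe 5,6,7,8 => slot 8
353: h=12 => slot 12
413: h=7, probe 7,8,9,10 => slot 10
267: h=5, probe 5,6,7,8,9,10,11 => slot 11
284: h=5, probe 5,6,7,8,9,10,11,12,13 => slot 13
Table: [-, -, 813, -, -, 573, 952, 505, 46, 746, 413, 267, 353, 284, -, -, -]

9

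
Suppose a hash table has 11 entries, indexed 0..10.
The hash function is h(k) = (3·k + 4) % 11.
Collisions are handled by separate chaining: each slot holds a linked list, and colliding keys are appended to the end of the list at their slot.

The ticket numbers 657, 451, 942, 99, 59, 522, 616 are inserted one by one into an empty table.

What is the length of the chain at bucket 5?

657 -> bucket 6
451 -> bucket 4
942 -> bucket 3
99 -> bucket 4 (collision)
59 -> bucket 5
522 -> bucket 8
616 -> bucket 4 (collision)
Final buckets:
0: —
1: —
2: —
3: 942
4: 451 -> 99 -> 616
5: 59
6: 657
7: —
8: 522
9: —
10: —

1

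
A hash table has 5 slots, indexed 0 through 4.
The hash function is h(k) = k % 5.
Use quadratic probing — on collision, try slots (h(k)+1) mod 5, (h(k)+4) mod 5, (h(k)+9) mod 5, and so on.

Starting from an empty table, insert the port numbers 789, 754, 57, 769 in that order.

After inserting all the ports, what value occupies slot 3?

769

789 hashes to 4; slot 4 is free => place at 4.
754 hashes to 4; 4 taken => place at 0.
57 hashes to 2; slot 2 is free => place at 2.
769 hashes to 4; 4,0 taken => place at 3.
Table: [754, ., 57, 769, 789]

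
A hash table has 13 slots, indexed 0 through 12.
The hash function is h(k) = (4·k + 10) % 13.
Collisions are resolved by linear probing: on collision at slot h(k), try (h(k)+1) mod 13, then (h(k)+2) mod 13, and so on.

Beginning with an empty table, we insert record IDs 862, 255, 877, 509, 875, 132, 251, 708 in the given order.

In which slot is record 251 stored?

862: h=0 → slot 0
255: h=3 → slot 3
877: h=8 → slot 8
509: h=5 → slot 5
875: h=0, probe 0,1 → slot 1
132: h=5, probe 5,6 → slot 6
251: h=0, probe 0,1,2 → slot 2
708: h=8, probe 8,9 → slot 9
Table: [862, 875, 251, 255, —, 509, 132, —, 877, 708, —, —, —]

2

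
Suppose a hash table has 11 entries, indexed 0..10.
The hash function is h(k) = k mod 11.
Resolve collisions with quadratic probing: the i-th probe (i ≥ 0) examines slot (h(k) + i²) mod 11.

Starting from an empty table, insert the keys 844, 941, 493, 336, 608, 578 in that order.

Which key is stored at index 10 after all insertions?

Insert 844: h=8, slot 8 empty -> index 8.
Insert 941: h=6, slot 6 empty -> index 6.
Insert 493: h=9, slot 9 empty -> index 9.
Insert 336: h=6, slot 6 occupied -> index 7.
Insert 608: h=3, slot 3 empty -> index 3.
Insert 578: h=6, slots 6,7 occupied -> index 10.
Table: [—, —, —, 608, —, —, 941, 336, 844, 493, 578]

578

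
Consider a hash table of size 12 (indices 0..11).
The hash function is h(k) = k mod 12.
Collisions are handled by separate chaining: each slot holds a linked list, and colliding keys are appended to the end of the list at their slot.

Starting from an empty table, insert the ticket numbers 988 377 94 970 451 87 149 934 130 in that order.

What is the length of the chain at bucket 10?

Insert 988: h=4, bucket 4 empty → new chain.
Insert 377: h=5, bucket 5 empty → new chain.
Insert 94: h=10, bucket 10 empty → new chain.
Insert 970: h=10, bucket 10 nonempty → append to chain.
Insert 451: h=7, bucket 7 empty → new chain.
Insert 87: h=3, bucket 3 empty → new chain.
Insert 149: h=5, bucket 5 nonempty → append to chain.
Insert 934: h=10, bucket 10 nonempty → append to chain.
Insert 130: h=10, bucket 10 nonempty → append to chain.
Final buckets:
0: -
1: -
2: -
3: 87
4: 988
5: 377 -> 149
6: -
7: 451
8: -
9: -
10: 94 -> 970 -> 934 -> 130
11: -

4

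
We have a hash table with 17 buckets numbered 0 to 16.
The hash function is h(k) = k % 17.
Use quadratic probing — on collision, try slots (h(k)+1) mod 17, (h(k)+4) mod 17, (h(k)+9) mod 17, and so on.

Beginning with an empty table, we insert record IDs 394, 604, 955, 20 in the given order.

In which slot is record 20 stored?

7

394 hashes to 3; slot 3 is free → place at 3.
604 hashes to 9; slot 9 is free → place at 9.
955 hashes to 3; 3 taken → place at 4.
20 hashes to 3; 3,4 taken → place at 7.
Table: [_, _, _, 394, 955, _, _, 20, _, 604, _, _, _, _, _, _, _]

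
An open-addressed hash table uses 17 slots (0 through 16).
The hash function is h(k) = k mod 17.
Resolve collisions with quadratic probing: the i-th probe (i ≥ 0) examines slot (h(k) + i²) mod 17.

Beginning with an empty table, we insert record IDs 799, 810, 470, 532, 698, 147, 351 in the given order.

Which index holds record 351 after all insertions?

3

799 hashes to 0; slot 0 is free -> place at 0.
810 hashes to 11; slot 11 is free -> place at 11.
470 hashes to 11; 11 taken -> place at 12.
532 hashes to 5; slot 5 is free -> place at 5.
698 hashes to 1; slot 1 is free -> place at 1.
147 hashes to 11; 11,12 taken -> place at 15.
351 hashes to 11; 11,12,15 taken -> place at 3.
Table: [799, 698, _, 351, _, 532, _, _, _, _, _, 810, 470, _, _, 147, _]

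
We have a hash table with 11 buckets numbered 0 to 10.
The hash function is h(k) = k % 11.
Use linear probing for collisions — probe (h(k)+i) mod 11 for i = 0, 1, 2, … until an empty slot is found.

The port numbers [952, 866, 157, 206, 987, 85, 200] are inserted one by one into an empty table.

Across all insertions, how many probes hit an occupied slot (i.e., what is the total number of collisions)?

6

952: h=6 -> slot 6
866: h=8 -> slot 8
157: h=3 -> slot 3
206: h=8, probe 8,9 -> slot 9
987: h=8, probe 8,9,10 -> slot 10
85: h=8, probe 8,9,10,0 -> slot 0
200: h=2 -> slot 2
Table: [85, _, 200, 157, _, _, 952, _, 866, 206, 987]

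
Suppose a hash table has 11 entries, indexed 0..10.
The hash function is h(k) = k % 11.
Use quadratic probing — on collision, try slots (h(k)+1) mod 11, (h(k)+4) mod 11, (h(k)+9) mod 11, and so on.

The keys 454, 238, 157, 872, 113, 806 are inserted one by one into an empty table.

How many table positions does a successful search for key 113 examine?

5

Insert 454: h=3, slot 3 empty -> index 3.
Insert 238: h=7, slot 7 empty -> index 7.
Insert 157: h=3, slot 3 occupied -> index 4.
Insert 872: h=3, slots 3,4,7 occupied -> index 1.
Insert 113: h=3, slots 3,4,7,1 occupied -> index 8.
Insert 806: h=3, slots 3,4,7,1,8 occupied -> index 6.
Table: [_, 872, _, 454, 157, _, 806, 238, 113, _, _]
Lookup 113: h=3, probe 3,4,7,1,8 → found at 8.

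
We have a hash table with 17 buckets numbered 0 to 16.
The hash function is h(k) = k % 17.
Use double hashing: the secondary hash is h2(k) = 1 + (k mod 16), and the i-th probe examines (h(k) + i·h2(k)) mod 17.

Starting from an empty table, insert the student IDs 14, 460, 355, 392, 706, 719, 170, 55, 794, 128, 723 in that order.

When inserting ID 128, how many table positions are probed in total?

3

14: h=14 -> slot 14
460: h=1 -> slot 1
355: h=15 -> slot 15
392: h=1, h2=9, probe 1,10 -> slot 10
706: h=9 -> slot 9
719: h=5 -> slot 5
170: h=0 -> slot 0
55: h=4 -> slot 4
794: h=12 -> slot 12
128: h=9, h2=1, probe 9,10,11 -> slot 11
723: h=9, h2=4, probe 9,13 -> slot 13
Table: [170, 460, -, -, 55, 719, -, -, -, 706, 392, 128, 794, 723, 14, 355, -]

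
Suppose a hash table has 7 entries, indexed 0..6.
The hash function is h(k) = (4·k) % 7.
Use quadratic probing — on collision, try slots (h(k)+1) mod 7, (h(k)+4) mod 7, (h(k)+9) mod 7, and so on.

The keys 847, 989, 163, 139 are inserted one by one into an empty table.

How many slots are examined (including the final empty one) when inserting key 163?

847: h=0 -> slot 0
989: h=1 -> slot 1
163: h=1, probe 1,2 -> slot 2
139: h=3 -> slot 3
Table: [847, 989, 163, 139, _, _, _]

2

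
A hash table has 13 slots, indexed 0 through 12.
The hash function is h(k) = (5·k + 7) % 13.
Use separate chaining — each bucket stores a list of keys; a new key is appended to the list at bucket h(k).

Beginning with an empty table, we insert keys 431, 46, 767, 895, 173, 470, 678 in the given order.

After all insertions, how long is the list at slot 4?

Insert 431: h=4, bucket 4 empty → new chain.
Insert 46: h=3, bucket 3 empty → new chain.
Insert 767: h=7, bucket 7 empty → new chain.
Insert 895: h=10, bucket 10 empty → new chain.
Insert 173: h=1, bucket 1 empty → new chain.
Insert 470: h=4, bucket 4 nonempty → append to chain.
Insert 678: h=4, bucket 4 nonempty → append to chain.
Final buckets:
0: -
1: 173
2: -
3: 46
4: 431 -> 470 -> 678
5: -
6: -
7: 767
8: -
9: -
10: 895
11: -
12: -

3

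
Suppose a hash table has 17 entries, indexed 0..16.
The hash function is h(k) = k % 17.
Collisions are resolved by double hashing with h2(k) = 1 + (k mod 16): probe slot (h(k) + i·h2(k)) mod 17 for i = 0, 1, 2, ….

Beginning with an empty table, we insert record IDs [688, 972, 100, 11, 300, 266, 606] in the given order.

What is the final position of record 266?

688 hashes to 8; slot 8 is free → place at 8.
972 hashes to 3; slot 3 is free → place at 3.
100 hashes to 15; slot 15 is free → place at 15.
11 hashes to 11; slot 11 is free → place at 11.
300 hashes to 11, h2=13; 11 taken → place at 7.
266 hashes to 11, h2=11; 11 taken → place at 5.
606 hashes to 11, h2=15; 11 taken → place at 9.
Table: [_, _, _, 972, _, 266, _, 300, 688, 606, _, 11, _, _, _, 100, _]

5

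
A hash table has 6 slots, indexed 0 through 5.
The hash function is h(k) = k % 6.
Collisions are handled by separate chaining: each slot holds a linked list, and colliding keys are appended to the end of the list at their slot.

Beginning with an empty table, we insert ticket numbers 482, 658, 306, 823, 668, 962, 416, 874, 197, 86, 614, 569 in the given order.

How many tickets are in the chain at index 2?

482 → bucket 2
658 → bucket 4
306 → bucket 0
823 → bucket 1
668 → bucket 2 (collision)
962 → bucket 2 (collision)
416 → bucket 2 (collision)
874 → bucket 4 (collision)
197 → bucket 5
86 → bucket 2 (collision)
614 → bucket 2 (collision)
569 → bucket 5 (collision)
Final buckets:
0: 306
1: 823
2: 482 -> 668 -> 962 -> 416 -> 86 -> 614
3: -
4: 658 -> 874
5: 197 -> 569

6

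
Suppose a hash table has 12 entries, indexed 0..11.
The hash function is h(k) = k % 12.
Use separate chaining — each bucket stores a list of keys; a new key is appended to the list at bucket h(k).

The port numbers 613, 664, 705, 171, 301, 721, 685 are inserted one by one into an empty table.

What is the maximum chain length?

4

613 -> bucket 1
664 -> bucket 4
705 -> bucket 9
171 -> bucket 3
301 -> bucket 1 (collision)
721 -> bucket 1 (collision)
685 -> bucket 1 (collision)
Final buckets:
0: -
1: 613 -> 301 -> 721 -> 685
2: -
3: 171
4: 664
5: -
6: -
7: -
8: -
9: 705
10: -
11: -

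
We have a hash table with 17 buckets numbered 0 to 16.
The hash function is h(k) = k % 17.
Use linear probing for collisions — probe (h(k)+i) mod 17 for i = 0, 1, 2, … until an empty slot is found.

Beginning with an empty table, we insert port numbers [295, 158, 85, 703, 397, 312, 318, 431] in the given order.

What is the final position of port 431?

10

Insert 295: h=6, slot 6 empty → index 6.
Insert 158: h=5, slot 5 empty → index 5.
Insert 85: h=0, slot 0 empty → index 0.
Insert 703: h=6, slot 6 occupied → index 7.
Insert 397: h=6, slots 6,7 occupied → index 8.
Insert 312: h=6, slots 6,7,8 occupied → index 9.
Insert 318: h=12, slot 12 empty → index 12.
Insert 431: h=6, slots 6,7,8,9 occupied → index 10.
Table: [85, _, _, _, _, 158, 295, 703, 397, 312, 431, _, 318, _, _, _, _]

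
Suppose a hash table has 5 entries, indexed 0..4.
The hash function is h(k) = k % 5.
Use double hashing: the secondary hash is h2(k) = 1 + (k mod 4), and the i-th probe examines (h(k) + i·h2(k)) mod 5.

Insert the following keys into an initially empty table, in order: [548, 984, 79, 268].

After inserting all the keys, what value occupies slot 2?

548: h=3 => slot 3
984: h=4 => slot 4
79: h=4, h2=4, probe 4,3,2 => slot 2
268: h=3, h2=1, probe 3,4,0 => slot 0
Table: [268, ., 79, 548, 984]

79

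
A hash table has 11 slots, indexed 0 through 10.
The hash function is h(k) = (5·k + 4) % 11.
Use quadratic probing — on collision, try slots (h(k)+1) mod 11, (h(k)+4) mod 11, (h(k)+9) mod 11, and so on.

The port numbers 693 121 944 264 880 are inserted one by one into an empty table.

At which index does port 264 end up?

8

Insert 693: h=4, slot 4 empty → index 4.
Insert 121: h=4, slot 4 occupied → index 5.
Insert 944: h=5, slot 5 occupied → index 6.
Insert 264: h=4, slots 4,5 occupied → index 8.
Insert 880: h=4, slots 4,5,8 occupied → index 2.
Table: [., ., 880, ., 693, 121, 944, ., 264, ., .]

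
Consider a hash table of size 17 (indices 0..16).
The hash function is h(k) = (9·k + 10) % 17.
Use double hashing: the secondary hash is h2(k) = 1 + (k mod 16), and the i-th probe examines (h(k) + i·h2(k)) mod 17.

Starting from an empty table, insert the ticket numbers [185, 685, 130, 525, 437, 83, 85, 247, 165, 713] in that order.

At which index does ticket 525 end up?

6

185 hashes to 9; slot 9 is free -> place at 9.
685 hashes to 4; slot 4 is free -> place at 4.
130 hashes to 7; slot 7 is free -> place at 7.
525 hashes to 9, h2=14; 9 taken -> place at 6.
437 hashes to 16; slot 16 is free -> place at 16.
83 hashes to 9, h2=4; 9 taken -> place at 13.
85 hashes to 10; slot 10 is free -> place at 10.
247 hashes to 6, h2=8; 6 taken -> place at 14.
165 hashes to 16, h2=6; 16 taken -> place at 5.
713 hashes to 1; slot 1 is free -> place at 1.
Table: [., 713, ., ., 685, 165, 525, 130, ., 185, 85, ., ., 83, 247, ., 437]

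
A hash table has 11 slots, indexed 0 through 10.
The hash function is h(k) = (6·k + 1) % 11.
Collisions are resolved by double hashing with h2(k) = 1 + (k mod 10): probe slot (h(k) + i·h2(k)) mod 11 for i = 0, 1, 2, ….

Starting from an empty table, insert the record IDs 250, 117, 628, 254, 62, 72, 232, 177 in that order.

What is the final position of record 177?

Insert 250: h=5, slot 5 empty → index 5.
Insert 117: h=10, slot 10 empty → index 10.
Insert 628: h=7, slot 7 empty → index 7.
Insert 254: h=7, h2=5, slot 7 occupied → index 1.
Insert 62: h=10, h2=3, slot 10 occupied → index 2.
Insert 72: h=4, slot 4 empty → index 4.
Insert 232: h=7, h2=3, slots 7,10,2,5 occupied → index 8.
Insert 177: h=7, h2=8, slots 7,4,1 occupied → index 9.
Table: [∅, 254, 62, ∅, 72, 250, ∅, 628, 232, 177, 117]

9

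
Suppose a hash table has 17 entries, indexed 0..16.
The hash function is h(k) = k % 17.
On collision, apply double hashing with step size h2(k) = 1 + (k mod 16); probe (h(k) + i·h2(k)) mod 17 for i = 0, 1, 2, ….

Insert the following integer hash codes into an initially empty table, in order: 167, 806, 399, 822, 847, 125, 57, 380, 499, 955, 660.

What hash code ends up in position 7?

Insert 167: h=14, slot 14 empty => index 14.
Insert 806: h=7, slot 7 empty => index 7.
Insert 399: h=8, slot 8 empty => index 8.
Insert 822: h=6, slot 6 empty => index 6.
Insert 847: h=14, h2=16, slot 14 occupied => index 13.
Insert 125: h=6, h2=14, slot 6 occupied => index 3.
Insert 57: h=6, h2=10, slot 6 occupied => index 16.
Insert 380: h=6, h2=13, slot 6 occupied => index 2.
Insert 499: h=6, h2=4, slot 6 occupied => index 10.
Insert 955: h=3, h2=12, slot 3 occupied => index 15.
Insert 660: h=14, h2=5, slots 14,2,7 occupied => index 12.
Table: [∅, ∅, 380, 125, ∅, ∅, 822, 806, 399, ∅, 499, ∅, 660, 847, 167, 955, 57]

806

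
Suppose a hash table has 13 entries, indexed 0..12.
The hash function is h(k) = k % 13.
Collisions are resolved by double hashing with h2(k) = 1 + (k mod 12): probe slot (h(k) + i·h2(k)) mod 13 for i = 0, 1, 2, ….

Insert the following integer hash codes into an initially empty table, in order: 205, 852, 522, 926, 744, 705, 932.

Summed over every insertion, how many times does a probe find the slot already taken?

Insert 205: h=10, slot 10 empty -> index 10.
Insert 852: h=7, slot 7 empty -> index 7.
Insert 522: h=2, slot 2 empty -> index 2.
Insert 926: h=3, slot 3 empty -> index 3.
Insert 744: h=3, h2=1, slot 3 occupied -> index 4.
Insert 705: h=3, h2=10, slot 3 occupied -> index 0.
Insert 932: h=9, slot 9 empty -> index 9.
Table: [705, -, 522, 926, 744, -, -, 852, -, 932, 205, -, -]

2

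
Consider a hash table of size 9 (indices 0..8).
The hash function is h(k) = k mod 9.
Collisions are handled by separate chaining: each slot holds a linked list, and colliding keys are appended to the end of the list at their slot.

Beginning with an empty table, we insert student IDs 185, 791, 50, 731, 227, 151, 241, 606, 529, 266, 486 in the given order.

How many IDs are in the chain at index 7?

185 → bucket 5
791 → bucket 8
50 → bucket 5 (collision)
731 → bucket 2
227 → bucket 2 (collision)
151 → bucket 7
241 → bucket 7 (collision)
606 → bucket 3
529 → bucket 7 (collision)
266 → bucket 5 (collision)
486 → bucket 0
Final buckets:
0: 486
1: —
2: 731 -> 227
3: 606
4: —
5: 185 -> 50 -> 266
6: —
7: 151 -> 241 -> 529
8: 791

3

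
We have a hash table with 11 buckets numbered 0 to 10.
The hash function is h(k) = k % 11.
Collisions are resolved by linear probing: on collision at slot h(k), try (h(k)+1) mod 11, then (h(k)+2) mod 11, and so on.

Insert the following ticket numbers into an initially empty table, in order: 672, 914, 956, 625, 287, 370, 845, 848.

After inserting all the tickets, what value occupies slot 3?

672: h=1 => slot 1
914: h=1, probe 1,2 => slot 2
956: h=10 => slot 10
625: h=9 => slot 9
287: h=1, probe 1,2,3 => slot 3
370: h=7 => slot 7
845: h=9, probe 9,10,0 => slot 0
848: h=1, probe 1,2,3,4 => slot 4
Table: [845, 672, 914, 287, 848, ., ., 370, ., 625, 956]

287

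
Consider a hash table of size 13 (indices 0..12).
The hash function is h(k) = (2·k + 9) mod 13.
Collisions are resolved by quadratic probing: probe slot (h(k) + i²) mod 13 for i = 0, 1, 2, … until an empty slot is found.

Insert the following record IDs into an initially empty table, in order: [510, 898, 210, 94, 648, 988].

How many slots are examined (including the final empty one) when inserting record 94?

2

510 hashes to 2; slot 2 is free -> place at 2.
898 hashes to 11; slot 11 is free -> place at 11.
210 hashes to 0; slot 0 is free -> place at 0.
94 hashes to 2; 2 taken -> place at 3.
648 hashes to 5; slot 5 is free -> place at 5.
988 hashes to 9; slot 9 is free -> place at 9.
Table: [210, ∅, 510, 94, ∅, 648, ∅, ∅, ∅, 988, ∅, 898, ∅]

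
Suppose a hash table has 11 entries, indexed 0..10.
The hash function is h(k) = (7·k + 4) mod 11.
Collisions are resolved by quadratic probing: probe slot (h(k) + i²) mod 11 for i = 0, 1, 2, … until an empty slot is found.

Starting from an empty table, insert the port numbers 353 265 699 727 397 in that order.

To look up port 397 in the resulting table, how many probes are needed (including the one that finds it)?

4

353 hashes to 0; slot 0 is free => place at 0.
265 hashes to 0; 0 taken => place at 1.
699 hashes to 2; slot 2 is free => place at 2.
727 hashes to 0; 0,1 taken => place at 4.
397 hashes to 0; 0,1,4 taken => place at 9.
Table: [353, 265, 699, ., 727, ., ., ., ., 397, .]
Lookup 397: h=0, probe 0,1,4,9 → found at 9.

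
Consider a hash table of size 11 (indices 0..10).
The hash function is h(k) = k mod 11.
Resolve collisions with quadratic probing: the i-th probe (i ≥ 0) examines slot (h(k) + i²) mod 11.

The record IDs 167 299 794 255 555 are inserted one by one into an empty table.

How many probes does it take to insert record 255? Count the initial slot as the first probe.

167: h=2 -> slot 2
299: h=2, probe 2,3 -> slot 3
794: h=2, probe 2,3,6 -> slot 6
255: h=2, probe 2,3,6,0 -> slot 0
555: h=5 -> slot 5
Table: [255, _, 167, 299, _, 555, 794, _, _, _, _]

4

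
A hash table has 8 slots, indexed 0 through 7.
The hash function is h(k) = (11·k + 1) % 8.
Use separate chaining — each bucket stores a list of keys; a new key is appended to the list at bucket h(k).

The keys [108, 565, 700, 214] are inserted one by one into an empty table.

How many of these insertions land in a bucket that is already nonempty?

108 -> bucket 5
565 -> bucket 0
700 -> bucket 5 (collision)
214 -> bucket 3
Final buckets:
0: 565
1: _
2: _
3: 214
4: _
5: 108 -> 700
6: _
7: _

1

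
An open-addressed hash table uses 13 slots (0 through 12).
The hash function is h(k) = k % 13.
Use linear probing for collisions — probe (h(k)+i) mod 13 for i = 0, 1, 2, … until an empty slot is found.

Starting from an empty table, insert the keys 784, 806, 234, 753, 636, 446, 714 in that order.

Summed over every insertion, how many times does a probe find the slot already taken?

9

Insert 784: h=4, slot 4 empty => index 4.
Insert 806: h=0, slot 0 empty => index 0.
Insert 234: h=0, slot 0 occupied => index 1.
Insert 753: h=12, slot 12 empty => index 12.
Insert 636: h=12, slots 12,0,1 occupied => index 2.
Insert 446: h=4, slot 4 occupied => index 5.
Insert 714: h=12, slots 12,0,1,2 occupied => index 3.
Table: [806, 234, 636, 714, 784, 446, -, -, -, -, -, -, 753]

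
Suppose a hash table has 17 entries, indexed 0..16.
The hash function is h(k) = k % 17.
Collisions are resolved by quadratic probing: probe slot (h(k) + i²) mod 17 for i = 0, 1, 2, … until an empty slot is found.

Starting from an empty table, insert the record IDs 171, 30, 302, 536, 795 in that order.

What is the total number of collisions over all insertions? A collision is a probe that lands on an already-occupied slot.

171 hashes to 1; slot 1 is free -> place at 1.
30 hashes to 13; slot 13 is free -> place at 13.
302 hashes to 13; 13 taken -> place at 14.
536 hashes to 9; slot 9 is free -> place at 9.
795 hashes to 13; 13,14 taken -> place at 0.
Table: [795, 171, ∅, ∅, ∅, ∅, ∅, ∅, ∅, 536, ∅, ∅, ∅, 30, 302, ∅, ∅]

3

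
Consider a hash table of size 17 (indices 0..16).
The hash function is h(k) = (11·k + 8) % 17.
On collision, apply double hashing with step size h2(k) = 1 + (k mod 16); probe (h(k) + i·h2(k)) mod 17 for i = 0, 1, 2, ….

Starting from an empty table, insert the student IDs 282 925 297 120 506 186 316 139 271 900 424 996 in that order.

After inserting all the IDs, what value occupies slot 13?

271

282: h=16 -> slot 16
925: h=0 -> slot 0
297: h=11 -> slot 11
120: h=2 -> slot 2
506: h=15 -> slot 15
186: h=14 -> slot 14
316: h=16, h2=13, probe 16,12 -> slot 12
139: h=7 -> slot 7
271: h=14, h2=16, probe 14,13 -> slot 13
900: h=14, h2=5, probe 14,2,7,12,0,5 -> slot 5
424: h=14, h2=9, probe 14,6 -> slot 6
996: h=16, h2=5, probe 16,4 -> slot 4
Table: [925, —, 120, —, 996, 900, 424, 139, —, —, —, 297, 316, 271, 186, 506, 282]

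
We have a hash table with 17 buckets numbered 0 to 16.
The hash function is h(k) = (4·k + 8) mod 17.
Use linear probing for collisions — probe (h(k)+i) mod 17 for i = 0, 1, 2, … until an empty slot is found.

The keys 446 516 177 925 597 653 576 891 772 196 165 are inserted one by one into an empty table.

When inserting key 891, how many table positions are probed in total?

446 hashes to 7; slot 7 is free => place at 7.
516 hashes to 15; slot 15 is free => place at 15.
177 hashes to 2; slot 2 is free => place at 2.
925 hashes to 2; 2 taken => place at 3.
597 hashes to 16; slot 16 is free => place at 16.
653 hashes to 2; 2,3 taken => place at 4.
576 hashes to 0; slot 0 is free => place at 0.
891 hashes to 2; 2,3,4 taken => place at 5.
772 hashes to 2; 2,3,4,5 taken => place at 6.
196 hashes to 10; slot 10 is free => place at 10.
165 hashes to 5; 5,6,7 taken => place at 8.
Table: [576, -, 177, 925, 653, 891, 772, 446, 165, -, 196, -, -, -, -, 516, 597]

4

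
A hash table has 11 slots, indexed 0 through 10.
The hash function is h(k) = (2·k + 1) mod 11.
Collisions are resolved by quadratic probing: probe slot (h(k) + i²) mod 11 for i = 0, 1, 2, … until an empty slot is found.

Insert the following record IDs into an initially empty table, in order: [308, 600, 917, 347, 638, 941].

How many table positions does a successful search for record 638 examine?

3

308 hashes to 1; slot 1 is free => place at 1.
600 hashes to 2; slot 2 is free => place at 2.
917 hashes to 9; slot 9 is free => place at 9.
347 hashes to 2; 2 taken => place at 3.
638 hashes to 1; 1,2 taken => place at 5.
941 hashes to 2; 2,3 taken => place at 6.
Table: [—, 308, 600, 347, —, 638, 941, —, —, 917, —]
Lookup 638: h=1, probe 1,2,5 → found at 5.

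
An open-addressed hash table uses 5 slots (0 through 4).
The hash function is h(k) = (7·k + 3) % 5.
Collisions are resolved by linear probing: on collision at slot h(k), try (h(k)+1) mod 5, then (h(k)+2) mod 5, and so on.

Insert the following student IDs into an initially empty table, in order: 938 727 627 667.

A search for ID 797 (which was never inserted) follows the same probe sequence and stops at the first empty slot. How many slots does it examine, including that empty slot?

938 hashes to 4; slot 4 is free → place at 4.
727 hashes to 2; slot 2 is free → place at 2.
627 hashes to 2; 2 taken → place at 3.
667 hashes to 2; 2,3,4 taken → place at 0.
Table: [667, ., 727, 627, 938]
Lookup 797: h=2, probe 2,3,4,0,1 → slot 1 empty, not found.

5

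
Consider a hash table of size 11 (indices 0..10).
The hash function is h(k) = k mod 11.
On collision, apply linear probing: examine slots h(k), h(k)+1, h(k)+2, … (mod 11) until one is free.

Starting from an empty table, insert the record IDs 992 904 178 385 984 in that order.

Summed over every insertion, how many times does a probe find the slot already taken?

3

992 hashes to 2; slot 2 is free => place at 2.
904 hashes to 2; 2 taken => place at 3.
178 hashes to 2; 2,3 taken => place at 4.
385 hashes to 0; slot 0 is free => place at 0.
984 hashes to 5; slot 5 is free => place at 5.
Table: [385, —, 992, 904, 178, 984, —, —, —, —, —]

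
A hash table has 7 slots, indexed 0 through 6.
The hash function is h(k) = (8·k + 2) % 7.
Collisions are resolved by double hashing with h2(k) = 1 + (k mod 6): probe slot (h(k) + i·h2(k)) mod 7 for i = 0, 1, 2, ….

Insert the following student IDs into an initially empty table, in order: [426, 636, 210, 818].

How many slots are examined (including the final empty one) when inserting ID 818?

426: h=1 → slot 1
636: h=1, h2=1, probe 1,2 → slot 2
210: h=2, h2=1, probe 2,3 → slot 3
818: h=1, h2=3, probe 1,4 → slot 4
Table: [., 426, 636, 210, 818, ., .]

2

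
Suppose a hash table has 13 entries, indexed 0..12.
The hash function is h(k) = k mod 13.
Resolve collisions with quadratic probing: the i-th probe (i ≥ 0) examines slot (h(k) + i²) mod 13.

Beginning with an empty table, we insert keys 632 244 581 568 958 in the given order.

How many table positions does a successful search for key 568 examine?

3

Insert 632: h=8, slot 8 empty -> index 8.
Insert 244: h=10, slot 10 empty -> index 10.
Insert 581: h=9, slot 9 empty -> index 9.
Insert 568: h=9, slots 9,10 occupied -> index 0.
Insert 958: h=9, slots 9,10,0 occupied -> index 5.
Table: [568, -, -, -, -, 958, -, -, 632, 581, 244, -, -]
Lookup 568: h=9, probe 9,10,0 → found at 0.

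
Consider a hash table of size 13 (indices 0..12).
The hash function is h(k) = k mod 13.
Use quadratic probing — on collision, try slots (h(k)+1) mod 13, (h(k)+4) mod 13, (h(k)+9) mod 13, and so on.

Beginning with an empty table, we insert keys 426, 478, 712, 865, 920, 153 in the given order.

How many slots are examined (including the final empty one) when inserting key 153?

426: h=10 -> slot 10
478: h=10, probe 10,11 -> slot 11
712: h=10, probe 10,11,1 -> slot 1
865: h=7 -> slot 7
920: h=10, probe 10,11,1,6 -> slot 6
153: h=10, probe 10,11,1,6,0 -> slot 0
Table: [153, 712, ∅, ∅, ∅, ∅, 920, 865, ∅, ∅, 426, 478, ∅]

5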